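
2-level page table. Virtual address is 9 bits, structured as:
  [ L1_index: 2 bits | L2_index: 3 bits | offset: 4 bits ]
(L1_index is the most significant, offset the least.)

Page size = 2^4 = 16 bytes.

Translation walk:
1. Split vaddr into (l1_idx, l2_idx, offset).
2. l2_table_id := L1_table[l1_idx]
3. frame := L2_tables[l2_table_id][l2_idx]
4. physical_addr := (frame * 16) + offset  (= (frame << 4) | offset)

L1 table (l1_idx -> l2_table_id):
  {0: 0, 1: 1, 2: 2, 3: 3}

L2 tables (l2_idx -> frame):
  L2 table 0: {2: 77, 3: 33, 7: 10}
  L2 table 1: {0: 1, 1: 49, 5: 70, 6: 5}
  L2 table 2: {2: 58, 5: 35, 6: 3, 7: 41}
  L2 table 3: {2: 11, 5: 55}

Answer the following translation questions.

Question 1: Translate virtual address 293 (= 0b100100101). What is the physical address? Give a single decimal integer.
Answer: 933

Derivation:
vaddr = 293 = 0b100100101
Split: l1_idx=2, l2_idx=2, offset=5
L1[2] = 2
L2[2][2] = 58
paddr = 58 * 16 + 5 = 933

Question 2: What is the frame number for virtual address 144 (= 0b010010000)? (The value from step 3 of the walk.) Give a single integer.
Answer: 49

Derivation:
vaddr = 144: l1_idx=1, l2_idx=1
L1[1] = 1; L2[1][1] = 49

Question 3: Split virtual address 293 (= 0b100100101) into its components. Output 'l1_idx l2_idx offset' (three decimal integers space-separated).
vaddr = 293 = 0b100100101
  top 2 bits -> l1_idx = 2
  next 3 bits -> l2_idx = 2
  bottom 4 bits -> offset = 5

Answer: 2 2 5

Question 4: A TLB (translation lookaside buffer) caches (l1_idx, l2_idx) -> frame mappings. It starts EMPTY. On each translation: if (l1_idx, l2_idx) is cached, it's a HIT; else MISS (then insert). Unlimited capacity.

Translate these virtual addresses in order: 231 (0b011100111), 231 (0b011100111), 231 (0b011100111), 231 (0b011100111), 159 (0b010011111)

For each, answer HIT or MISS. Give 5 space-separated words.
vaddr=231: (1,6) not in TLB -> MISS, insert
vaddr=231: (1,6) in TLB -> HIT
vaddr=231: (1,6) in TLB -> HIT
vaddr=231: (1,6) in TLB -> HIT
vaddr=159: (1,1) not in TLB -> MISS, insert

Answer: MISS HIT HIT HIT MISS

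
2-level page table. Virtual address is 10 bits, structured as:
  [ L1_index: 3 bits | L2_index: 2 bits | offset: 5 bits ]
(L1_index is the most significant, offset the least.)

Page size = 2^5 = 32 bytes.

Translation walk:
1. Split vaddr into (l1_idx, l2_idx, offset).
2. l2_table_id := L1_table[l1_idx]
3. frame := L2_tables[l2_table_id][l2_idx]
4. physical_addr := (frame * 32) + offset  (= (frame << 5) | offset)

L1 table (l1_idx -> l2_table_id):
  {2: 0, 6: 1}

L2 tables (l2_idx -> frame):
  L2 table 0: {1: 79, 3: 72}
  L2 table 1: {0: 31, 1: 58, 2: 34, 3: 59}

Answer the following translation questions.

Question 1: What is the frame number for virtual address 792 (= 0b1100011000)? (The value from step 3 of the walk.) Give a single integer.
Answer: 31

Derivation:
vaddr = 792: l1_idx=6, l2_idx=0
L1[6] = 1; L2[1][0] = 31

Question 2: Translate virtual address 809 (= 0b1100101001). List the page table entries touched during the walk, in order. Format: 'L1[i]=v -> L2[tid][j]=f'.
vaddr = 809 = 0b1100101001
Split: l1_idx=6, l2_idx=1, offset=9

Answer: L1[6]=1 -> L2[1][1]=58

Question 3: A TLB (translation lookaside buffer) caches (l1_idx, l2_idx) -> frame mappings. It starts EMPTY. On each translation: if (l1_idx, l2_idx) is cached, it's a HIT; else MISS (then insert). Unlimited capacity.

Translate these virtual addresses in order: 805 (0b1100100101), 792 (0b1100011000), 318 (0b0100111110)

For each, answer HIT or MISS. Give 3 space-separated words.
Answer: MISS MISS MISS

Derivation:
vaddr=805: (6,1) not in TLB -> MISS, insert
vaddr=792: (6,0) not in TLB -> MISS, insert
vaddr=318: (2,1) not in TLB -> MISS, insert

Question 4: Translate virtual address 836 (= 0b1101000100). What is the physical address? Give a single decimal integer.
Answer: 1092

Derivation:
vaddr = 836 = 0b1101000100
Split: l1_idx=6, l2_idx=2, offset=4
L1[6] = 1
L2[1][2] = 34
paddr = 34 * 32 + 4 = 1092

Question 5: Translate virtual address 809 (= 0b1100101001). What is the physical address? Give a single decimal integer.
vaddr = 809 = 0b1100101001
Split: l1_idx=6, l2_idx=1, offset=9
L1[6] = 1
L2[1][1] = 58
paddr = 58 * 32 + 9 = 1865

Answer: 1865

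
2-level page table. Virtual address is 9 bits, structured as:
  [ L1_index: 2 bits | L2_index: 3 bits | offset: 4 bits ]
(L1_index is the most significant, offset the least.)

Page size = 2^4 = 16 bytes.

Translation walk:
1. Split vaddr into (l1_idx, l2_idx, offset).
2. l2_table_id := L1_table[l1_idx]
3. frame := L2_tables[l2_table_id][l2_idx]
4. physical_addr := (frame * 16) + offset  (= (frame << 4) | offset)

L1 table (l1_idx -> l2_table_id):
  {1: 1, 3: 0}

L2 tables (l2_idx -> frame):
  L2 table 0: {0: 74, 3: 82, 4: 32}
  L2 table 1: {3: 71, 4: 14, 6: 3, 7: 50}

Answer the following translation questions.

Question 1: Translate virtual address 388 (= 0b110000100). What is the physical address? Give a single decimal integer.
vaddr = 388 = 0b110000100
Split: l1_idx=3, l2_idx=0, offset=4
L1[3] = 0
L2[0][0] = 74
paddr = 74 * 16 + 4 = 1188

Answer: 1188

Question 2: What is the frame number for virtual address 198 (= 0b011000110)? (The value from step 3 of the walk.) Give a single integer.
vaddr = 198: l1_idx=1, l2_idx=4
L1[1] = 1; L2[1][4] = 14

Answer: 14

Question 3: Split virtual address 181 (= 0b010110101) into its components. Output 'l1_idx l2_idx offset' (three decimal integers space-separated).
Answer: 1 3 5

Derivation:
vaddr = 181 = 0b010110101
  top 2 bits -> l1_idx = 1
  next 3 bits -> l2_idx = 3
  bottom 4 bits -> offset = 5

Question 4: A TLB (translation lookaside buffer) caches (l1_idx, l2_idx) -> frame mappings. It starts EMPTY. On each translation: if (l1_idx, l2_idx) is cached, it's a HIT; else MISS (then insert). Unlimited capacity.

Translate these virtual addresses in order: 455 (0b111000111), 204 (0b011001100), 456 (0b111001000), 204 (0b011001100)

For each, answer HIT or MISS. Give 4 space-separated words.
Answer: MISS MISS HIT HIT

Derivation:
vaddr=455: (3,4) not in TLB -> MISS, insert
vaddr=204: (1,4) not in TLB -> MISS, insert
vaddr=456: (3,4) in TLB -> HIT
vaddr=204: (1,4) in TLB -> HIT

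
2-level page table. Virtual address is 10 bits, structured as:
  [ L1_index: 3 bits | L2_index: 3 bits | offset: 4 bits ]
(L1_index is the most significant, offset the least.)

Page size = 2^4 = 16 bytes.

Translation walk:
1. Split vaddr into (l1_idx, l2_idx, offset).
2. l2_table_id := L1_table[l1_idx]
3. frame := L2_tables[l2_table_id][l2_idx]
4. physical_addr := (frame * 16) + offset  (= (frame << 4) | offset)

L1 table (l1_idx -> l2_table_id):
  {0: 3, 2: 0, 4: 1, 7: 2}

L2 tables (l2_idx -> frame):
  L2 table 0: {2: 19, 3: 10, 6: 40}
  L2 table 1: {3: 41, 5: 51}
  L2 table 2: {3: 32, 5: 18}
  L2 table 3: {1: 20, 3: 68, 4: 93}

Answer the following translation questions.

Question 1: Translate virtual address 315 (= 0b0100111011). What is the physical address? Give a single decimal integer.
vaddr = 315 = 0b0100111011
Split: l1_idx=2, l2_idx=3, offset=11
L1[2] = 0
L2[0][3] = 10
paddr = 10 * 16 + 11 = 171

Answer: 171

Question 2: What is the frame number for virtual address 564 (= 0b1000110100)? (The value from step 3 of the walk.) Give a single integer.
vaddr = 564: l1_idx=4, l2_idx=3
L1[4] = 1; L2[1][3] = 41

Answer: 41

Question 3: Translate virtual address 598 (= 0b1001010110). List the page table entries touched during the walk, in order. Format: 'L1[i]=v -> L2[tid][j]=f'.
Answer: L1[4]=1 -> L2[1][5]=51

Derivation:
vaddr = 598 = 0b1001010110
Split: l1_idx=4, l2_idx=5, offset=6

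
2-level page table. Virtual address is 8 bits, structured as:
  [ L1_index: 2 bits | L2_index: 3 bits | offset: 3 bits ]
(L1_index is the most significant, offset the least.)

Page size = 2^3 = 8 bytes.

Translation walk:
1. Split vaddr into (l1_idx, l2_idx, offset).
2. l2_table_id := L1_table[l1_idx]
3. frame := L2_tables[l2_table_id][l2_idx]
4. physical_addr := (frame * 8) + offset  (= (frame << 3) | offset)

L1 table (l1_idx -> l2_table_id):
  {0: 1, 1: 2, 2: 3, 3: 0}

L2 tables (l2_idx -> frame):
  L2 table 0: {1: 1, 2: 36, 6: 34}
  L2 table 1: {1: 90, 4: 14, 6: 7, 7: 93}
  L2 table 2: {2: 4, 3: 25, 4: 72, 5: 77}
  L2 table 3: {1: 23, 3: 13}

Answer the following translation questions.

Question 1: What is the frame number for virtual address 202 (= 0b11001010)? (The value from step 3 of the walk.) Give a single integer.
vaddr = 202: l1_idx=3, l2_idx=1
L1[3] = 0; L2[0][1] = 1

Answer: 1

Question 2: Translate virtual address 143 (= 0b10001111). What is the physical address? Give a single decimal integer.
vaddr = 143 = 0b10001111
Split: l1_idx=2, l2_idx=1, offset=7
L1[2] = 3
L2[3][1] = 23
paddr = 23 * 8 + 7 = 191

Answer: 191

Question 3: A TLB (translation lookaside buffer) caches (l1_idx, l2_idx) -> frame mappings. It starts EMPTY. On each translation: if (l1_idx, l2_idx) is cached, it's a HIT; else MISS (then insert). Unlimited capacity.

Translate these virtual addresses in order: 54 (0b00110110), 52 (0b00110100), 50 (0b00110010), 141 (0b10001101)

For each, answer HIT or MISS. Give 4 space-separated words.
vaddr=54: (0,6) not in TLB -> MISS, insert
vaddr=52: (0,6) in TLB -> HIT
vaddr=50: (0,6) in TLB -> HIT
vaddr=141: (2,1) not in TLB -> MISS, insert

Answer: MISS HIT HIT MISS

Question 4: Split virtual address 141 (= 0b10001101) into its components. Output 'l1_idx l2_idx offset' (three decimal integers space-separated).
Answer: 2 1 5

Derivation:
vaddr = 141 = 0b10001101
  top 2 bits -> l1_idx = 2
  next 3 bits -> l2_idx = 1
  bottom 3 bits -> offset = 5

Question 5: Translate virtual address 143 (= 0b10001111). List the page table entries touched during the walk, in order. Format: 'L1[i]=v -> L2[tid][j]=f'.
vaddr = 143 = 0b10001111
Split: l1_idx=2, l2_idx=1, offset=7

Answer: L1[2]=3 -> L2[3][1]=23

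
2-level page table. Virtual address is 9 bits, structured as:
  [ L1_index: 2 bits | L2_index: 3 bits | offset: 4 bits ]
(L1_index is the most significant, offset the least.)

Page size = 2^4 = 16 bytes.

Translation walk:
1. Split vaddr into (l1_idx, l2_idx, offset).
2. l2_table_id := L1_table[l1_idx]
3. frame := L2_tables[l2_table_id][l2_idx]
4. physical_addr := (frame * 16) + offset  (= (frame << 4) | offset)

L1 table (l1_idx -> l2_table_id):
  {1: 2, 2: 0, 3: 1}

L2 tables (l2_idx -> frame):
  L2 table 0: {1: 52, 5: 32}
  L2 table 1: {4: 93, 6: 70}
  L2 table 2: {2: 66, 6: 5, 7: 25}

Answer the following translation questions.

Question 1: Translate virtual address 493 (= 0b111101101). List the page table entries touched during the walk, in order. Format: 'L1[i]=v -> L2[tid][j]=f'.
vaddr = 493 = 0b111101101
Split: l1_idx=3, l2_idx=6, offset=13

Answer: L1[3]=1 -> L2[1][6]=70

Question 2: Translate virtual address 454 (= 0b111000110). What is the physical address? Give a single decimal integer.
Answer: 1494

Derivation:
vaddr = 454 = 0b111000110
Split: l1_idx=3, l2_idx=4, offset=6
L1[3] = 1
L2[1][4] = 93
paddr = 93 * 16 + 6 = 1494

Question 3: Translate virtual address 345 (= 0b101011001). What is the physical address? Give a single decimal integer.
Answer: 521

Derivation:
vaddr = 345 = 0b101011001
Split: l1_idx=2, l2_idx=5, offset=9
L1[2] = 0
L2[0][5] = 32
paddr = 32 * 16 + 9 = 521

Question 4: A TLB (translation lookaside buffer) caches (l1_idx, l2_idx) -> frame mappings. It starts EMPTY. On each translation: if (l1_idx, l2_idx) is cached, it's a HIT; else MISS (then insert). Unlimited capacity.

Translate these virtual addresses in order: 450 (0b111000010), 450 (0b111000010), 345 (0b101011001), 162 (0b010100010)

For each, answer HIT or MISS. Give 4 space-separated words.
Answer: MISS HIT MISS MISS

Derivation:
vaddr=450: (3,4) not in TLB -> MISS, insert
vaddr=450: (3,4) in TLB -> HIT
vaddr=345: (2,5) not in TLB -> MISS, insert
vaddr=162: (1,2) not in TLB -> MISS, insert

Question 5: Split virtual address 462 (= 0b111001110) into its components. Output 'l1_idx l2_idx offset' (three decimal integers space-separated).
vaddr = 462 = 0b111001110
  top 2 bits -> l1_idx = 3
  next 3 bits -> l2_idx = 4
  bottom 4 bits -> offset = 14

Answer: 3 4 14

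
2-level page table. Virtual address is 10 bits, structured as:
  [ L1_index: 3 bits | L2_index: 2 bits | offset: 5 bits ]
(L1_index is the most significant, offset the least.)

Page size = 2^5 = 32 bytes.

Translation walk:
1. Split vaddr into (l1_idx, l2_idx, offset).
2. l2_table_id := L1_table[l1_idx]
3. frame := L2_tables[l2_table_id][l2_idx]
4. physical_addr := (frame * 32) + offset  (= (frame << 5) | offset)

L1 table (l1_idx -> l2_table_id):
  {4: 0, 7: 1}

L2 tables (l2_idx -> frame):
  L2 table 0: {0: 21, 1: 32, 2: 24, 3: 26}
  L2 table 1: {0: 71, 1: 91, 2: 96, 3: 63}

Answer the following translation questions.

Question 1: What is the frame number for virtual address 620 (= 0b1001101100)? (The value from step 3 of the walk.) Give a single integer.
vaddr = 620: l1_idx=4, l2_idx=3
L1[4] = 0; L2[0][3] = 26

Answer: 26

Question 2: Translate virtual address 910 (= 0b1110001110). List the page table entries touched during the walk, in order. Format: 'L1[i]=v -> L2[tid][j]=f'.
vaddr = 910 = 0b1110001110
Split: l1_idx=7, l2_idx=0, offset=14

Answer: L1[7]=1 -> L2[1][0]=71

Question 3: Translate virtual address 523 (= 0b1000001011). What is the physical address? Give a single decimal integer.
Answer: 683

Derivation:
vaddr = 523 = 0b1000001011
Split: l1_idx=4, l2_idx=0, offset=11
L1[4] = 0
L2[0][0] = 21
paddr = 21 * 32 + 11 = 683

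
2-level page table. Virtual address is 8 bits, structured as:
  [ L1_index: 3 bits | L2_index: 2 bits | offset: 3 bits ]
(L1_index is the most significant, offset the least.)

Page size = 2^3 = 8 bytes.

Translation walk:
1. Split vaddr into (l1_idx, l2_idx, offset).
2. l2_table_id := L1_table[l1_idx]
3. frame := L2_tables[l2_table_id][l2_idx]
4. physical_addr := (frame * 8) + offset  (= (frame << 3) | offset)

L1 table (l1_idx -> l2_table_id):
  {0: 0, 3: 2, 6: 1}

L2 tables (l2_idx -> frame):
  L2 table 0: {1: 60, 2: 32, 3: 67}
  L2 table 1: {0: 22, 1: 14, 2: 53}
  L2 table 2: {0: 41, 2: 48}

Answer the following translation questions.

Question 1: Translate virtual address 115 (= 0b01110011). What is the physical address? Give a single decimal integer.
vaddr = 115 = 0b01110011
Split: l1_idx=3, l2_idx=2, offset=3
L1[3] = 2
L2[2][2] = 48
paddr = 48 * 8 + 3 = 387

Answer: 387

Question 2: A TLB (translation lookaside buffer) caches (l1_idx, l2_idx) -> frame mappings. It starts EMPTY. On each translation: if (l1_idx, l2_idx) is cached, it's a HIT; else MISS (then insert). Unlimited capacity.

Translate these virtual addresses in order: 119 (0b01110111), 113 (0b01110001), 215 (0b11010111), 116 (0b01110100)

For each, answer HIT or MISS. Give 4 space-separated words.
vaddr=119: (3,2) not in TLB -> MISS, insert
vaddr=113: (3,2) in TLB -> HIT
vaddr=215: (6,2) not in TLB -> MISS, insert
vaddr=116: (3,2) in TLB -> HIT

Answer: MISS HIT MISS HIT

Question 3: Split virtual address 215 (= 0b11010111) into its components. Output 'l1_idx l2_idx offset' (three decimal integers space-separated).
Answer: 6 2 7

Derivation:
vaddr = 215 = 0b11010111
  top 3 bits -> l1_idx = 6
  next 2 bits -> l2_idx = 2
  bottom 3 bits -> offset = 7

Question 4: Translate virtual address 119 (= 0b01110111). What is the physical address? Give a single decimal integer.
vaddr = 119 = 0b01110111
Split: l1_idx=3, l2_idx=2, offset=7
L1[3] = 2
L2[2][2] = 48
paddr = 48 * 8 + 7 = 391

Answer: 391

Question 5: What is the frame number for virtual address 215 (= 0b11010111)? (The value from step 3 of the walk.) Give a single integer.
Answer: 53

Derivation:
vaddr = 215: l1_idx=6, l2_idx=2
L1[6] = 1; L2[1][2] = 53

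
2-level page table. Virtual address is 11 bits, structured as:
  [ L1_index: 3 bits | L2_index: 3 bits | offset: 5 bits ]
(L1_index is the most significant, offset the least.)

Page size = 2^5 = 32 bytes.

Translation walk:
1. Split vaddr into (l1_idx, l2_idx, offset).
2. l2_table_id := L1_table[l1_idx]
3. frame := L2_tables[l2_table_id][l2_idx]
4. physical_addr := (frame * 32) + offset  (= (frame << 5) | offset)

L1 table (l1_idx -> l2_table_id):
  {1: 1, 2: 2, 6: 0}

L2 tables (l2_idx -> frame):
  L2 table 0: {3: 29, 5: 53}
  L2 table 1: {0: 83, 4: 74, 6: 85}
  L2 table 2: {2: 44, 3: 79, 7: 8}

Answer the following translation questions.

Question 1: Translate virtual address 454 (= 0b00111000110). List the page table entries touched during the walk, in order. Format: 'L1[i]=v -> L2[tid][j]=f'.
vaddr = 454 = 0b00111000110
Split: l1_idx=1, l2_idx=6, offset=6

Answer: L1[1]=1 -> L2[1][6]=85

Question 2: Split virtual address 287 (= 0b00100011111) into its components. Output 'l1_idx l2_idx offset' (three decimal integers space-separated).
Answer: 1 0 31

Derivation:
vaddr = 287 = 0b00100011111
  top 3 bits -> l1_idx = 1
  next 3 bits -> l2_idx = 0
  bottom 5 bits -> offset = 31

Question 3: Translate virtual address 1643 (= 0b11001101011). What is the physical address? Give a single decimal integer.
vaddr = 1643 = 0b11001101011
Split: l1_idx=6, l2_idx=3, offset=11
L1[6] = 0
L2[0][3] = 29
paddr = 29 * 32 + 11 = 939

Answer: 939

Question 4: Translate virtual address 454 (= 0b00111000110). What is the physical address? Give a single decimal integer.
vaddr = 454 = 0b00111000110
Split: l1_idx=1, l2_idx=6, offset=6
L1[1] = 1
L2[1][6] = 85
paddr = 85 * 32 + 6 = 2726

Answer: 2726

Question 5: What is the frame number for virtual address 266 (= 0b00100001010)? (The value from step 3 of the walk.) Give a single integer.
Answer: 83

Derivation:
vaddr = 266: l1_idx=1, l2_idx=0
L1[1] = 1; L2[1][0] = 83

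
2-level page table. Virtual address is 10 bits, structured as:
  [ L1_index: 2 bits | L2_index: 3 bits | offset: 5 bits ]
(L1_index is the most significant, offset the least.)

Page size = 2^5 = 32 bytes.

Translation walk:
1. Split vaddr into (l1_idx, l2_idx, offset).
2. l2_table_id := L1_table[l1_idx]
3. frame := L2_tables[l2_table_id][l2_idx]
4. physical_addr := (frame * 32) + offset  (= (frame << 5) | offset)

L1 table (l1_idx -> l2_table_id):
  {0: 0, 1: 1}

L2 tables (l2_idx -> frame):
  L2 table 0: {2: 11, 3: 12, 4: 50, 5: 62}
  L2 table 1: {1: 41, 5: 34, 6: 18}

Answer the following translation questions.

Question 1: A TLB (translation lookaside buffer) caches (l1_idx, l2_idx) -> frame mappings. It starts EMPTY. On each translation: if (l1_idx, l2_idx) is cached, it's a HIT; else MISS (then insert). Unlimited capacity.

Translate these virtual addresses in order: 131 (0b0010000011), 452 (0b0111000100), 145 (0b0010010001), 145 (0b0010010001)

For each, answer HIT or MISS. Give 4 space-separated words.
Answer: MISS MISS HIT HIT

Derivation:
vaddr=131: (0,4) not in TLB -> MISS, insert
vaddr=452: (1,6) not in TLB -> MISS, insert
vaddr=145: (0,4) in TLB -> HIT
vaddr=145: (0,4) in TLB -> HIT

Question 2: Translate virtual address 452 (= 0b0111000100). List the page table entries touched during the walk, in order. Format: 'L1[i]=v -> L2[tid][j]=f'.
vaddr = 452 = 0b0111000100
Split: l1_idx=1, l2_idx=6, offset=4

Answer: L1[1]=1 -> L2[1][6]=18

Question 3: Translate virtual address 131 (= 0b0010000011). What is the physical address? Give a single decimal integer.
vaddr = 131 = 0b0010000011
Split: l1_idx=0, l2_idx=4, offset=3
L1[0] = 0
L2[0][4] = 50
paddr = 50 * 32 + 3 = 1603

Answer: 1603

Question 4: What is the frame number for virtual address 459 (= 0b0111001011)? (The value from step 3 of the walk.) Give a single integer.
vaddr = 459: l1_idx=1, l2_idx=6
L1[1] = 1; L2[1][6] = 18

Answer: 18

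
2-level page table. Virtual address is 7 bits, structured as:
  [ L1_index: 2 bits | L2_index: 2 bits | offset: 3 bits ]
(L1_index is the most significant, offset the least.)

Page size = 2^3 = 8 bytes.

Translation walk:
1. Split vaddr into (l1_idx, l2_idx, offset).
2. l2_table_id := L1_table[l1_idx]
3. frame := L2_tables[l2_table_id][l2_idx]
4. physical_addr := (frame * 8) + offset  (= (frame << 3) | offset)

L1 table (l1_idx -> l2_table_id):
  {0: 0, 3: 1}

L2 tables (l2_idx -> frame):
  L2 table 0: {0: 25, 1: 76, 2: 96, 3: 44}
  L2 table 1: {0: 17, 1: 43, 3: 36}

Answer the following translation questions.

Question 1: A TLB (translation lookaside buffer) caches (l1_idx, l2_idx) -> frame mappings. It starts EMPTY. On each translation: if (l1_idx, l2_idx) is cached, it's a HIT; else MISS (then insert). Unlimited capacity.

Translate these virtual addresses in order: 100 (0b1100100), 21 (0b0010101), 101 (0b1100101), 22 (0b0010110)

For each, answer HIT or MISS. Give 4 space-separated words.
vaddr=100: (3,0) not in TLB -> MISS, insert
vaddr=21: (0,2) not in TLB -> MISS, insert
vaddr=101: (3,0) in TLB -> HIT
vaddr=22: (0,2) in TLB -> HIT

Answer: MISS MISS HIT HIT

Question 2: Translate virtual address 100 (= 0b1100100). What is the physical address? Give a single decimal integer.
Answer: 140

Derivation:
vaddr = 100 = 0b1100100
Split: l1_idx=3, l2_idx=0, offset=4
L1[3] = 1
L2[1][0] = 17
paddr = 17 * 8 + 4 = 140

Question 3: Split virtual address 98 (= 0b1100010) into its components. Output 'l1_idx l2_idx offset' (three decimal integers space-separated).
vaddr = 98 = 0b1100010
  top 2 bits -> l1_idx = 3
  next 2 bits -> l2_idx = 0
  bottom 3 bits -> offset = 2

Answer: 3 0 2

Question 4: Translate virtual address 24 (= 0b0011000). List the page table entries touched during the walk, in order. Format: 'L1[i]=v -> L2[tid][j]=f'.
Answer: L1[0]=0 -> L2[0][3]=44

Derivation:
vaddr = 24 = 0b0011000
Split: l1_idx=0, l2_idx=3, offset=0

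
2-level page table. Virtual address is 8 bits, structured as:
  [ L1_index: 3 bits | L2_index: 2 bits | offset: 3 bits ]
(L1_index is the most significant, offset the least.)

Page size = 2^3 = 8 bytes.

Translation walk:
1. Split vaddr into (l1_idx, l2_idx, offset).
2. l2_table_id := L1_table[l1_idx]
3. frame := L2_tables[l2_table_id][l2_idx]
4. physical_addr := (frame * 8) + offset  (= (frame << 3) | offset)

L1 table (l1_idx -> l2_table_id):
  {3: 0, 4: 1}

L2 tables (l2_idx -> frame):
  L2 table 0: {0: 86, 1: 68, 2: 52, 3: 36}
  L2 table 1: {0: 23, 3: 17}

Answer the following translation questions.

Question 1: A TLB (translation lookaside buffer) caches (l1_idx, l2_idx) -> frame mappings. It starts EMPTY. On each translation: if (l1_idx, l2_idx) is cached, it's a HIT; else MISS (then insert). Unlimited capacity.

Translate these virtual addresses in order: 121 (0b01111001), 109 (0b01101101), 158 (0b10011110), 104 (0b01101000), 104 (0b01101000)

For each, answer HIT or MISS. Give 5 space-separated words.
Answer: MISS MISS MISS HIT HIT

Derivation:
vaddr=121: (3,3) not in TLB -> MISS, insert
vaddr=109: (3,1) not in TLB -> MISS, insert
vaddr=158: (4,3) not in TLB -> MISS, insert
vaddr=104: (3,1) in TLB -> HIT
vaddr=104: (3,1) in TLB -> HIT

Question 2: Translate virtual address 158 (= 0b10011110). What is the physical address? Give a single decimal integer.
vaddr = 158 = 0b10011110
Split: l1_idx=4, l2_idx=3, offset=6
L1[4] = 1
L2[1][3] = 17
paddr = 17 * 8 + 6 = 142

Answer: 142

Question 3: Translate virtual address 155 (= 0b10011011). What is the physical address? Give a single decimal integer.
Answer: 139

Derivation:
vaddr = 155 = 0b10011011
Split: l1_idx=4, l2_idx=3, offset=3
L1[4] = 1
L2[1][3] = 17
paddr = 17 * 8 + 3 = 139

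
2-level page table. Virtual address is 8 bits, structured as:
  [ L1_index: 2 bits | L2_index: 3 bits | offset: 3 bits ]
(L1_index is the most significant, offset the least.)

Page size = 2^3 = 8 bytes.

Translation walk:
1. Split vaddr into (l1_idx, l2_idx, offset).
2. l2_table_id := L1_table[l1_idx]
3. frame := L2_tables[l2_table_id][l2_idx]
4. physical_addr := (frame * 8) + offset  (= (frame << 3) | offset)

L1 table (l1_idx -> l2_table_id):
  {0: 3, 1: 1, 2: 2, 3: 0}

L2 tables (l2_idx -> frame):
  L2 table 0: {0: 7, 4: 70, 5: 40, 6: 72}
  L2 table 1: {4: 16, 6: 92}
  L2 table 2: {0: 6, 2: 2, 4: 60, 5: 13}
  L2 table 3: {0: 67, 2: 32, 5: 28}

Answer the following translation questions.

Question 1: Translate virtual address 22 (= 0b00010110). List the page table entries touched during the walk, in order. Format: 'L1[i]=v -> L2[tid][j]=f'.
vaddr = 22 = 0b00010110
Split: l1_idx=0, l2_idx=2, offset=6

Answer: L1[0]=3 -> L2[3][2]=32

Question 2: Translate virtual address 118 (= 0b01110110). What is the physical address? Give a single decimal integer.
Answer: 742

Derivation:
vaddr = 118 = 0b01110110
Split: l1_idx=1, l2_idx=6, offset=6
L1[1] = 1
L2[1][6] = 92
paddr = 92 * 8 + 6 = 742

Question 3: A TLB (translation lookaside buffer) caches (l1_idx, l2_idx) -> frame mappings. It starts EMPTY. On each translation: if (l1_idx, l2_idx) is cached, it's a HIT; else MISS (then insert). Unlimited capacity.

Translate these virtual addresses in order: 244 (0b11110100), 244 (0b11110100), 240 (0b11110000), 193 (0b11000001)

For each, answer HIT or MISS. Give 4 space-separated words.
Answer: MISS HIT HIT MISS

Derivation:
vaddr=244: (3,6) not in TLB -> MISS, insert
vaddr=244: (3,6) in TLB -> HIT
vaddr=240: (3,6) in TLB -> HIT
vaddr=193: (3,0) not in TLB -> MISS, insert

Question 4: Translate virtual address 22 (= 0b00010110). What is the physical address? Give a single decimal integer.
Answer: 262

Derivation:
vaddr = 22 = 0b00010110
Split: l1_idx=0, l2_idx=2, offset=6
L1[0] = 3
L2[3][2] = 32
paddr = 32 * 8 + 6 = 262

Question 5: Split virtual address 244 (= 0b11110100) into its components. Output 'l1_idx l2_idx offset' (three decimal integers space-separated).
Answer: 3 6 4

Derivation:
vaddr = 244 = 0b11110100
  top 2 bits -> l1_idx = 3
  next 3 bits -> l2_idx = 6
  bottom 3 bits -> offset = 4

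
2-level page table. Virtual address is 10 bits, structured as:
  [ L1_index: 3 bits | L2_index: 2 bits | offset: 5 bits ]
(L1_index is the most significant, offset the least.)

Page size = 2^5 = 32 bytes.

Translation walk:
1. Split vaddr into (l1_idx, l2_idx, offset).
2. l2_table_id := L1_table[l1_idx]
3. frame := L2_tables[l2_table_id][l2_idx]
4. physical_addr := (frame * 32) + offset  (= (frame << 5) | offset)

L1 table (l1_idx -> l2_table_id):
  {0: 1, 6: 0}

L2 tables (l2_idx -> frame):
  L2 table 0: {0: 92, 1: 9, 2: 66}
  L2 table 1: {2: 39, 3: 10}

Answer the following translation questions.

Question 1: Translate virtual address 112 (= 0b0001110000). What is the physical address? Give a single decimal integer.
Answer: 336

Derivation:
vaddr = 112 = 0b0001110000
Split: l1_idx=0, l2_idx=3, offset=16
L1[0] = 1
L2[1][3] = 10
paddr = 10 * 32 + 16 = 336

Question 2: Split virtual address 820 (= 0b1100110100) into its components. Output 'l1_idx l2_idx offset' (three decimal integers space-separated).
vaddr = 820 = 0b1100110100
  top 3 bits -> l1_idx = 6
  next 2 bits -> l2_idx = 1
  bottom 5 bits -> offset = 20

Answer: 6 1 20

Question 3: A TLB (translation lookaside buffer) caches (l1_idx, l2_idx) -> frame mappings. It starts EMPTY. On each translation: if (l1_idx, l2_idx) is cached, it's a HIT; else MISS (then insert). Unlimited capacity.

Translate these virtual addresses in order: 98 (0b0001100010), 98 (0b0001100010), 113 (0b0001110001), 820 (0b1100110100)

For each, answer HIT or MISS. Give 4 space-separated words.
vaddr=98: (0,3) not in TLB -> MISS, insert
vaddr=98: (0,3) in TLB -> HIT
vaddr=113: (0,3) in TLB -> HIT
vaddr=820: (6,1) not in TLB -> MISS, insert

Answer: MISS HIT HIT MISS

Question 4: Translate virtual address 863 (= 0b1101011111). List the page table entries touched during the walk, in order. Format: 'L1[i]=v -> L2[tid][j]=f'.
Answer: L1[6]=0 -> L2[0][2]=66

Derivation:
vaddr = 863 = 0b1101011111
Split: l1_idx=6, l2_idx=2, offset=31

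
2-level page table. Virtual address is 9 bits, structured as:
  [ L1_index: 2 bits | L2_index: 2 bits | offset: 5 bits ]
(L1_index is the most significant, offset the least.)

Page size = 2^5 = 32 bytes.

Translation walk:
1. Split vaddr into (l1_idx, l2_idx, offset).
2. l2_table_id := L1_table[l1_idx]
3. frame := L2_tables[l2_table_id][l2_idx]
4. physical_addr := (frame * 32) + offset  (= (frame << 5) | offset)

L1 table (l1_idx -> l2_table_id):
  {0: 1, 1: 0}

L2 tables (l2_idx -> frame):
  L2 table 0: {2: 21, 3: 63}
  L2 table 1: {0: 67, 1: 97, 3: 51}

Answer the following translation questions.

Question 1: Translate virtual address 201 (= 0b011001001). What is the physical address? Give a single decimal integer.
vaddr = 201 = 0b011001001
Split: l1_idx=1, l2_idx=2, offset=9
L1[1] = 0
L2[0][2] = 21
paddr = 21 * 32 + 9 = 681

Answer: 681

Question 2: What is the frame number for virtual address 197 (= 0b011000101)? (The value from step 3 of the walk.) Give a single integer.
vaddr = 197: l1_idx=1, l2_idx=2
L1[1] = 0; L2[0][2] = 21

Answer: 21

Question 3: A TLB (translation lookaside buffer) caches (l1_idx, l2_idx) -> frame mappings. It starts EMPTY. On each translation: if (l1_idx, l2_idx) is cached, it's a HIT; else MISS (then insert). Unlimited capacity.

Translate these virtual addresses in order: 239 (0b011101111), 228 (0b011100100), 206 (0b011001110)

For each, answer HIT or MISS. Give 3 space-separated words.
Answer: MISS HIT MISS

Derivation:
vaddr=239: (1,3) not in TLB -> MISS, insert
vaddr=228: (1,3) in TLB -> HIT
vaddr=206: (1,2) not in TLB -> MISS, insert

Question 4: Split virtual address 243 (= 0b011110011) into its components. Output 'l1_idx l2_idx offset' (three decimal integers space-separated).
vaddr = 243 = 0b011110011
  top 2 bits -> l1_idx = 1
  next 2 bits -> l2_idx = 3
  bottom 5 bits -> offset = 19

Answer: 1 3 19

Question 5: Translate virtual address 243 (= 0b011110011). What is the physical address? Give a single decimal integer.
Answer: 2035

Derivation:
vaddr = 243 = 0b011110011
Split: l1_idx=1, l2_idx=3, offset=19
L1[1] = 0
L2[0][3] = 63
paddr = 63 * 32 + 19 = 2035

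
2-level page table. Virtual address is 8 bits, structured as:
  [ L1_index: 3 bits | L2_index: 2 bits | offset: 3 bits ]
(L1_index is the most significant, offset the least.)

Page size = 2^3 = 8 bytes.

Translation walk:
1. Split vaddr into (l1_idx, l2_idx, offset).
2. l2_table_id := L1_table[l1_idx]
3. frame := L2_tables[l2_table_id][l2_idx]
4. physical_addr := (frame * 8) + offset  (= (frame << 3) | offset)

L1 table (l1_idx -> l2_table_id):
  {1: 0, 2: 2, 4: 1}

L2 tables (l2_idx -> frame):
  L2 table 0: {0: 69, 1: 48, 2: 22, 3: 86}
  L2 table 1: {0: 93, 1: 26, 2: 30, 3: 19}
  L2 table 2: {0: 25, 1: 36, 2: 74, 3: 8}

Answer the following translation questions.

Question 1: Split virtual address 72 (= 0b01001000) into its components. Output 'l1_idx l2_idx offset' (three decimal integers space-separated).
Answer: 2 1 0

Derivation:
vaddr = 72 = 0b01001000
  top 3 bits -> l1_idx = 2
  next 2 bits -> l2_idx = 1
  bottom 3 bits -> offset = 0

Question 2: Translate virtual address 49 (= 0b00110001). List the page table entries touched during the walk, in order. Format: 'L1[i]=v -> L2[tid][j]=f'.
Answer: L1[1]=0 -> L2[0][2]=22

Derivation:
vaddr = 49 = 0b00110001
Split: l1_idx=1, l2_idx=2, offset=1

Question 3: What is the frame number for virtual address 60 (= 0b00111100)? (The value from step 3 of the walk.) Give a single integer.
Answer: 86

Derivation:
vaddr = 60: l1_idx=1, l2_idx=3
L1[1] = 0; L2[0][3] = 86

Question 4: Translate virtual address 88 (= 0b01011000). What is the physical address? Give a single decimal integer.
Answer: 64

Derivation:
vaddr = 88 = 0b01011000
Split: l1_idx=2, l2_idx=3, offset=0
L1[2] = 2
L2[2][3] = 8
paddr = 8 * 8 + 0 = 64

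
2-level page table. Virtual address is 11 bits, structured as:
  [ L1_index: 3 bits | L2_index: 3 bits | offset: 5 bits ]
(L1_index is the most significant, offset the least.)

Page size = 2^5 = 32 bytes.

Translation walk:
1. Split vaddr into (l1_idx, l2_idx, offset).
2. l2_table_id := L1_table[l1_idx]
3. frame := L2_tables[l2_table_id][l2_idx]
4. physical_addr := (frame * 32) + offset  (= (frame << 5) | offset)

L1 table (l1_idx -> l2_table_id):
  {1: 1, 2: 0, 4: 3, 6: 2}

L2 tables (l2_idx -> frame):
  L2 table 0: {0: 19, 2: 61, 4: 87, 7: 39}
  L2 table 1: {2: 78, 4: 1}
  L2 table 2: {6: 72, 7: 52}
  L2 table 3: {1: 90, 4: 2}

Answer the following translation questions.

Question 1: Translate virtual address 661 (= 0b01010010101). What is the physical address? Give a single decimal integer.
Answer: 2805

Derivation:
vaddr = 661 = 0b01010010101
Split: l1_idx=2, l2_idx=4, offset=21
L1[2] = 0
L2[0][4] = 87
paddr = 87 * 32 + 21 = 2805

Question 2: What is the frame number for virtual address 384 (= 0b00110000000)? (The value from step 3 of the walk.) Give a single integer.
Answer: 1

Derivation:
vaddr = 384: l1_idx=1, l2_idx=4
L1[1] = 1; L2[1][4] = 1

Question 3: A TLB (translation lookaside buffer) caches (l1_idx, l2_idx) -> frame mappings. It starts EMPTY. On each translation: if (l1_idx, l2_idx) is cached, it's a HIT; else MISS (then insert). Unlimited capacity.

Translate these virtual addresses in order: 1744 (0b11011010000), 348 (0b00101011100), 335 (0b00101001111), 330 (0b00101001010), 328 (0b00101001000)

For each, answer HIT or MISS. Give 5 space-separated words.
Answer: MISS MISS HIT HIT HIT

Derivation:
vaddr=1744: (6,6) not in TLB -> MISS, insert
vaddr=348: (1,2) not in TLB -> MISS, insert
vaddr=335: (1,2) in TLB -> HIT
vaddr=330: (1,2) in TLB -> HIT
vaddr=328: (1,2) in TLB -> HIT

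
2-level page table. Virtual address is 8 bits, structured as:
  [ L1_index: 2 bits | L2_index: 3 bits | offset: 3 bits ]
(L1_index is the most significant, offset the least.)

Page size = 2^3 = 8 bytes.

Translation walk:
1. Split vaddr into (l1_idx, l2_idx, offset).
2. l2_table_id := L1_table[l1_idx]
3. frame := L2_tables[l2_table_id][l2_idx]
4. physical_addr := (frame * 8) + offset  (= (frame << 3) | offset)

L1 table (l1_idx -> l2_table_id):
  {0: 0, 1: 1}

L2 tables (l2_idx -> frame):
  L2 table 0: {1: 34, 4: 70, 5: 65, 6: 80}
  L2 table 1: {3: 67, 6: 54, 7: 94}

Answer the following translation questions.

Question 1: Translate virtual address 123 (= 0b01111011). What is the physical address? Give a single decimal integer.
vaddr = 123 = 0b01111011
Split: l1_idx=1, l2_idx=7, offset=3
L1[1] = 1
L2[1][7] = 94
paddr = 94 * 8 + 3 = 755

Answer: 755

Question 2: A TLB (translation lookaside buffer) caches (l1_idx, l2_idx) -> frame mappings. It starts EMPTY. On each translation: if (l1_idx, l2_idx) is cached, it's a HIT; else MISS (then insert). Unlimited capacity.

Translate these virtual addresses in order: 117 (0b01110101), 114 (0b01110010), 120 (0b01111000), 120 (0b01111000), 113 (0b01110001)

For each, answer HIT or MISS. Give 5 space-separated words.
vaddr=117: (1,6) not in TLB -> MISS, insert
vaddr=114: (1,6) in TLB -> HIT
vaddr=120: (1,7) not in TLB -> MISS, insert
vaddr=120: (1,7) in TLB -> HIT
vaddr=113: (1,6) in TLB -> HIT

Answer: MISS HIT MISS HIT HIT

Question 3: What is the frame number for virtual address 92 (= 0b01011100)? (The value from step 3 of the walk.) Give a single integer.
vaddr = 92: l1_idx=1, l2_idx=3
L1[1] = 1; L2[1][3] = 67

Answer: 67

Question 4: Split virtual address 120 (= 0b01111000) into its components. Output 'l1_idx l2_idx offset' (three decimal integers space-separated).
Answer: 1 7 0

Derivation:
vaddr = 120 = 0b01111000
  top 2 bits -> l1_idx = 1
  next 3 bits -> l2_idx = 7
  bottom 3 bits -> offset = 0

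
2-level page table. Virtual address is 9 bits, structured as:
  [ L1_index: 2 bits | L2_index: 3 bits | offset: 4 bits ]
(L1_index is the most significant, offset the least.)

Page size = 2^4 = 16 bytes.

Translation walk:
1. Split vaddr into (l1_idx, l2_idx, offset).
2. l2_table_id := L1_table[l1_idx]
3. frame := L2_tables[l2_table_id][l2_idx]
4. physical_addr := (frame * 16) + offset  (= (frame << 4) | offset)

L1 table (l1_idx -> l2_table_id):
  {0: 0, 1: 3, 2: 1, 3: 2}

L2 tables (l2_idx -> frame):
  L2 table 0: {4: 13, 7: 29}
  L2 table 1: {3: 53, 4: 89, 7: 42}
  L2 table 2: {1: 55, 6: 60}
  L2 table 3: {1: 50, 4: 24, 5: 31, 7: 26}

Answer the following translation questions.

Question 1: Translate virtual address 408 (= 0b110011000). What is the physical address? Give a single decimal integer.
vaddr = 408 = 0b110011000
Split: l1_idx=3, l2_idx=1, offset=8
L1[3] = 2
L2[2][1] = 55
paddr = 55 * 16 + 8 = 888

Answer: 888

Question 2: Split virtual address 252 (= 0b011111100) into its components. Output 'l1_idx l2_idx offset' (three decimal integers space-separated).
Answer: 1 7 12

Derivation:
vaddr = 252 = 0b011111100
  top 2 bits -> l1_idx = 1
  next 3 bits -> l2_idx = 7
  bottom 4 bits -> offset = 12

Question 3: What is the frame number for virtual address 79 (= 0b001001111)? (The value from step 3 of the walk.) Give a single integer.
vaddr = 79: l1_idx=0, l2_idx=4
L1[0] = 0; L2[0][4] = 13

Answer: 13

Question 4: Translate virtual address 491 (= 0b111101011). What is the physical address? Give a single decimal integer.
vaddr = 491 = 0b111101011
Split: l1_idx=3, l2_idx=6, offset=11
L1[3] = 2
L2[2][6] = 60
paddr = 60 * 16 + 11 = 971

Answer: 971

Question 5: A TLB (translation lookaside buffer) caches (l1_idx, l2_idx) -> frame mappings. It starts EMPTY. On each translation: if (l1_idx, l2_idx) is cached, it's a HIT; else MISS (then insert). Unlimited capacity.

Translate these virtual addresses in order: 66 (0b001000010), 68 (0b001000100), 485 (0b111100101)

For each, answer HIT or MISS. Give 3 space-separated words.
Answer: MISS HIT MISS

Derivation:
vaddr=66: (0,4) not in TLB -> MISS, insert
vaddr=68: (0,4) in TLB -> HIT
vaddr=485: (3,6) not in TLB -> MISS, insert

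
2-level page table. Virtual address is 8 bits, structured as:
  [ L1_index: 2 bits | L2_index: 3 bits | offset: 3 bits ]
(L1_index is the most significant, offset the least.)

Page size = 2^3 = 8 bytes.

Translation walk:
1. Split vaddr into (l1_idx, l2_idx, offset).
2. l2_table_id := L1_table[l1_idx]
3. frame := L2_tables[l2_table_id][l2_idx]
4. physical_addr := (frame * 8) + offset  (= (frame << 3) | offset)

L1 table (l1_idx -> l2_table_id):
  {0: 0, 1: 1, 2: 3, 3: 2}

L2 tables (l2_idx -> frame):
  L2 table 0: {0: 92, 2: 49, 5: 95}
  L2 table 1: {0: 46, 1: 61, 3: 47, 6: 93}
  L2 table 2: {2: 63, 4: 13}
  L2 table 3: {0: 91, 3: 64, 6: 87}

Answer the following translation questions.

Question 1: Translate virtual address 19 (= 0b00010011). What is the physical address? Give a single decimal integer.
Answer: 395

Derivation:
vaddr = 19 = 0b00010011
Split: l1_idx=0, l2_idx=2, offset=3
L1[0] = 0
L2[0][2] = 49
paddr = 49 * 8 + 3 = 395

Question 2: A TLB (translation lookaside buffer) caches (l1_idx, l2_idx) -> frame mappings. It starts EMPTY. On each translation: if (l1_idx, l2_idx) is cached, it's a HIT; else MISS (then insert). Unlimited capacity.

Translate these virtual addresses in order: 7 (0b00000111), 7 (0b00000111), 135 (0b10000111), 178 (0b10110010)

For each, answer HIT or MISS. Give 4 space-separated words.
vaddr=7: (0,0) not in TLB -> MISS, insert
vaddr=7: (0,0) in TLB -> HIT
vaddr=135: (2,0) not in TLB -> MISS, insert
vaddr=178: (2,6) not in TLB -> MISS, insert

Answer: MISS HIT MISS MISS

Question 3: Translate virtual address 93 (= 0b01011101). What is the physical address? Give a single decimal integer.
Answer: 381

Derivation:
vaddr = 93 = 0b01011101
Split: l1_idx=1, l2_idx=3, offset=5
L1[1] = 1
L2[1][3] = 47
paddr = 47 * 8 + 5 = 381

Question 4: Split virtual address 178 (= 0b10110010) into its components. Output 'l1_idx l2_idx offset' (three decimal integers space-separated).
Answer: 2 6 2

Derivation:
vaddr = 178 = 0b10110010
  top 2 bits -> l1_idx = 2
  next 3 bits -> l2_idx = 6
  bottom 3 bits -> offset = 2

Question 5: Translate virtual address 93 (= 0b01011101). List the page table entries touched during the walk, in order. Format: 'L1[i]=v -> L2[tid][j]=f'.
vaddr = 93 = 0b01011101
Split: l1_idx=1, l2_idx=3, offset=5

Answer: L1[1]=1 -> L2[1][3]=47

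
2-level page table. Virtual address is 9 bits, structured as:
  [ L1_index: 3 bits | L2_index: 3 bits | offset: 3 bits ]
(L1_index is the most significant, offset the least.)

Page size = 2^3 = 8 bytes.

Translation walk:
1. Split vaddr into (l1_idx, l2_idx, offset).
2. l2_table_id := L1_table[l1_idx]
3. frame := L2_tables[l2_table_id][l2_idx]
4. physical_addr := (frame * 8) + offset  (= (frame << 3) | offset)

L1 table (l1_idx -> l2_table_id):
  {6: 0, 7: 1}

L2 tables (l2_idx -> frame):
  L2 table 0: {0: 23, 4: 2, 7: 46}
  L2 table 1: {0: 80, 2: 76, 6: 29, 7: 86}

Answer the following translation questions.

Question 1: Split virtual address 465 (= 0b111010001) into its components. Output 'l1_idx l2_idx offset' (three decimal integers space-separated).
vaddr = 465 = 0b111010001
  top 3 bits -> l1_idx = 7
  next 3 bits -> l2_idx = 2
  bottom 3 bits -> offset = 1

Answer: 7 2 1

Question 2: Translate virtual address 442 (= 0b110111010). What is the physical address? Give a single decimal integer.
Answer: 370

Derivation:
vaddr = 442 = 0b110111010
Split: l1_idx=6, l2_idx=7, offset=2
L1[6] = 0
L2[0][7] = 46
paddr = 46 * 8 + 2 = 370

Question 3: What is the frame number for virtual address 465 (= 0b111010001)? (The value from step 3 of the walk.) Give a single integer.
Answer: 76

Derivation:
vaddr = 465: l1_idx=7, l2_idx=2
L1[7] = 1; L2[1][2] = 76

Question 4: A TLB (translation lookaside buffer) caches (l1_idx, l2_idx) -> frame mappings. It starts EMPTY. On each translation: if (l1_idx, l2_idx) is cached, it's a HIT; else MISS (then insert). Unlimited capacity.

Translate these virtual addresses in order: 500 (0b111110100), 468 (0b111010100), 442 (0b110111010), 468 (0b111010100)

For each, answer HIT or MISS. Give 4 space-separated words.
Answer: MISS MISS MISS HIT

Derivation:
vaddr=500: (7,6) not in TLB -> MISS, insert
vaddr=468: (7,2) not in TLB -> MISS, insert
vaddr=442: (6,7) not in TLB -> MISS, insert
vaddr=468: (7,2) in TLB -> HIT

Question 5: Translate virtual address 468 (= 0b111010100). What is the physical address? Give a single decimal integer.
Answer: 612

Derivation:
vaddr = 468 = 0b111010100
Split: l1_idx=7, l2_idx=2, offset=4
L1[7] = 1
L2[1][2] = 76
paddr = 76 * 8 + 4 = 612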